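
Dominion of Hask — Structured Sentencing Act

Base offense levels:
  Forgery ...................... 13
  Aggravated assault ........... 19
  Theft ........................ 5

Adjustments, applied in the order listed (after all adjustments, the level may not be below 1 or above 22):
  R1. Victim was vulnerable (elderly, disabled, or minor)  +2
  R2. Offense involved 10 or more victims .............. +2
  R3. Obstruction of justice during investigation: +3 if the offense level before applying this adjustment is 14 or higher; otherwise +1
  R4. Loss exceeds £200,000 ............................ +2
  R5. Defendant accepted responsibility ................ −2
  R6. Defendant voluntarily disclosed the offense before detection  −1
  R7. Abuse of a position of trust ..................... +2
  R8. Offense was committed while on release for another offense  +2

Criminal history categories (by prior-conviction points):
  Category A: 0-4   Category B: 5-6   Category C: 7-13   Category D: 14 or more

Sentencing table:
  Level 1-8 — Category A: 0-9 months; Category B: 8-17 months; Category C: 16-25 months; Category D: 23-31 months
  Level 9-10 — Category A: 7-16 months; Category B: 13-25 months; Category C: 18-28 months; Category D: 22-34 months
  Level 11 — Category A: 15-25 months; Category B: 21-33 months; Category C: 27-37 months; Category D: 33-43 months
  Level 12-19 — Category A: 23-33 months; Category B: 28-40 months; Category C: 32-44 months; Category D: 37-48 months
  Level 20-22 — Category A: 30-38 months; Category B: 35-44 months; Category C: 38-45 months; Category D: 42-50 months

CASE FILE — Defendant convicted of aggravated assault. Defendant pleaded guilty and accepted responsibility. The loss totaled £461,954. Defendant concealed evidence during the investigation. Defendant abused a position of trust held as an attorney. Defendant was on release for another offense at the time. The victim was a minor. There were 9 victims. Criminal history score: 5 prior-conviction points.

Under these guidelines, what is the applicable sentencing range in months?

35-44 months

Base offense level for aggravated assault: 19.
R1 applies: 19 + 2 = 21.
R3 applies (level before this adjustment is 21 ≥ 14, so +3): 21 + 3 = 24.
R4 applies: 24 + 2 = 26.
R5 applies: 26 − 2 = 24.
R6 does not apply.
R7 applies: 24 + 2 = 26.
R8 applies: 26 + 2 = 28.
Level 28 exceeds the maximum of 22; capped at 22.
Final offense level: 22.
Criminal history: 5 prior points → Category B (5-6).
Level 22 falls in the 20-22 band.
Grid: Level 20-22 × Category B = 35-44 months.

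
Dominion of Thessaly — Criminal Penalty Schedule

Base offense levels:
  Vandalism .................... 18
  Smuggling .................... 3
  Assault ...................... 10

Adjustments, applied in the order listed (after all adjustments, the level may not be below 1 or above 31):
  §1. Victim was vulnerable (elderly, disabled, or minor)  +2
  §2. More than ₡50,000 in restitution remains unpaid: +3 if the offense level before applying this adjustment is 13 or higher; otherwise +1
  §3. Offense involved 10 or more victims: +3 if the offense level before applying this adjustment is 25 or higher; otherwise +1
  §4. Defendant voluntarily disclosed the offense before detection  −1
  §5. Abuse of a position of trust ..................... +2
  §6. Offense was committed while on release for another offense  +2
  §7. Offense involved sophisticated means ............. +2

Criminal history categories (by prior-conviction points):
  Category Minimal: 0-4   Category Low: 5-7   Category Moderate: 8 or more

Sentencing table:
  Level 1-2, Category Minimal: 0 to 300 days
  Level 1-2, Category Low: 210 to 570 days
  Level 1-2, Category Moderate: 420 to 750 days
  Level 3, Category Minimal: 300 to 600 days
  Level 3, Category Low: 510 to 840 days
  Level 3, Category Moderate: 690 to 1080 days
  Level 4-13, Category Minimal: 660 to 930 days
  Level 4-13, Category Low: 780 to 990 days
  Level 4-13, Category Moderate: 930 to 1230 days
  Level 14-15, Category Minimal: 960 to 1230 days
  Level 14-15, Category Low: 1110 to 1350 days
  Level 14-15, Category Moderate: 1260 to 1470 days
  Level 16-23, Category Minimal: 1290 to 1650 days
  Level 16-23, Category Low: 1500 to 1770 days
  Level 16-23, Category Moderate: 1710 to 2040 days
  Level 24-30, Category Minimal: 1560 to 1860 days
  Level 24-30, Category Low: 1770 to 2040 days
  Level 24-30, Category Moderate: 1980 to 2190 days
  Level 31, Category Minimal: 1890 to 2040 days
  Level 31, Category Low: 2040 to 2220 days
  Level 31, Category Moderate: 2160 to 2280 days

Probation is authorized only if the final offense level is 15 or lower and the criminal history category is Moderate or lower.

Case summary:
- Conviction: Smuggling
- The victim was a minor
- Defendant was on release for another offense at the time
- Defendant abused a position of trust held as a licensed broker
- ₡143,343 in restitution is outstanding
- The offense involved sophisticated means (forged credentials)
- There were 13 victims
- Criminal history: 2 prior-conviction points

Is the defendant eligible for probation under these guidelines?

Yes

Base offense level for smuggling: 3.
§1 applies: 3 + 2 = 5.
§2 applies (level before this adjustment is 5 < 13, so +1): 5 + 1 = 6.
§3 applies (level before this adjustment is 6 < 25, so +1): 6 + 1 = 7.
§5 applies: 7 + 2 = 9.
§6 applies: 9 + 2 = 11.
§7 applies: 11 + 2 = 13.
Final offense level: 13.
Criminal history: 2 prior points → Category Minimal (0-4).
Level 13 falls in the 4-13 band.
Grid: Level 4-13 × Category Minimal = 660-930 days.
Probation check: level 13 ≤ 15 and category Minimal ≤ Moderate → eligible.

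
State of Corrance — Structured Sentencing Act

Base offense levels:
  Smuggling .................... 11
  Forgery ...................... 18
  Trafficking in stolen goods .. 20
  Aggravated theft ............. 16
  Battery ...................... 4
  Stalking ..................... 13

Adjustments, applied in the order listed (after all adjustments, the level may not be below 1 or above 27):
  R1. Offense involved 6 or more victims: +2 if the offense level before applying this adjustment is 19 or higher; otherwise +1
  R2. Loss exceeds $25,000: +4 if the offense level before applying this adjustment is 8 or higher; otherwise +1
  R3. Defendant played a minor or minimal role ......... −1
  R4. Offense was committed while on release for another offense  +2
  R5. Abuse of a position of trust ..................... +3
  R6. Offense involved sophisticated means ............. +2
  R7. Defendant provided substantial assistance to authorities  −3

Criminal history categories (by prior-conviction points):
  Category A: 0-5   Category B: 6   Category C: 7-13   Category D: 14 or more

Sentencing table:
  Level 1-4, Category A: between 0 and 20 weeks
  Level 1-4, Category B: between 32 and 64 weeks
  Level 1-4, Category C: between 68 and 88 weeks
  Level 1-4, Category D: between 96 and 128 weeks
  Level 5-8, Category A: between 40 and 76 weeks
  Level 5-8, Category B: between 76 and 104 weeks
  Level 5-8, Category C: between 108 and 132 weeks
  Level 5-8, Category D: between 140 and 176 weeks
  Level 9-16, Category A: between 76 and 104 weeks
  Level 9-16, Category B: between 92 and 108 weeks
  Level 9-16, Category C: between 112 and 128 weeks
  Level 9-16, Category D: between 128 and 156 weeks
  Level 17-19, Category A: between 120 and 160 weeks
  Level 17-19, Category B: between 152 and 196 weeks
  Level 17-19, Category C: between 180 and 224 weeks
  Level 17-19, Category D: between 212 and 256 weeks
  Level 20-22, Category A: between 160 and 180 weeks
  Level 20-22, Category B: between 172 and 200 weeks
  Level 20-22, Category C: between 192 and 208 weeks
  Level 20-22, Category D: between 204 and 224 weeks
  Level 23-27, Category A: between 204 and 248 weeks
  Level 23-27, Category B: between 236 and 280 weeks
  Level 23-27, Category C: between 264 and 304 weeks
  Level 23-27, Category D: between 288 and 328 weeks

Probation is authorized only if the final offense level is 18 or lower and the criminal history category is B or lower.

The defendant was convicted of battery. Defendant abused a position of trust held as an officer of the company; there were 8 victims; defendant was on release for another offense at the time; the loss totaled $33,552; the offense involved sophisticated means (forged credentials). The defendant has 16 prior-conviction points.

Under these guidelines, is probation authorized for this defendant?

No

Base offense level for battery: 4.
R1 applies (level before this adjustment is 4 < 19, so +1): 4 + 1 = 5.
R2 applies (level before this adjustment is 5 < 8, so +1): 5 + 1 = 6.
R4 applies: 6 + 2 = 8.
R5 applies: 8 + 3 = 11.
R6 applies: 11 + 2 = 13.
R7 does not apply.
Final offense level: 13.
Criminal history: 16 prior points → Category D (14+).
Level 13 falls in the 9-16 band.
Grid: Level 9-16 × Category D = 128-156 weeks.
Probation check: level 13 ≤ 18 and category D > B → not eligible.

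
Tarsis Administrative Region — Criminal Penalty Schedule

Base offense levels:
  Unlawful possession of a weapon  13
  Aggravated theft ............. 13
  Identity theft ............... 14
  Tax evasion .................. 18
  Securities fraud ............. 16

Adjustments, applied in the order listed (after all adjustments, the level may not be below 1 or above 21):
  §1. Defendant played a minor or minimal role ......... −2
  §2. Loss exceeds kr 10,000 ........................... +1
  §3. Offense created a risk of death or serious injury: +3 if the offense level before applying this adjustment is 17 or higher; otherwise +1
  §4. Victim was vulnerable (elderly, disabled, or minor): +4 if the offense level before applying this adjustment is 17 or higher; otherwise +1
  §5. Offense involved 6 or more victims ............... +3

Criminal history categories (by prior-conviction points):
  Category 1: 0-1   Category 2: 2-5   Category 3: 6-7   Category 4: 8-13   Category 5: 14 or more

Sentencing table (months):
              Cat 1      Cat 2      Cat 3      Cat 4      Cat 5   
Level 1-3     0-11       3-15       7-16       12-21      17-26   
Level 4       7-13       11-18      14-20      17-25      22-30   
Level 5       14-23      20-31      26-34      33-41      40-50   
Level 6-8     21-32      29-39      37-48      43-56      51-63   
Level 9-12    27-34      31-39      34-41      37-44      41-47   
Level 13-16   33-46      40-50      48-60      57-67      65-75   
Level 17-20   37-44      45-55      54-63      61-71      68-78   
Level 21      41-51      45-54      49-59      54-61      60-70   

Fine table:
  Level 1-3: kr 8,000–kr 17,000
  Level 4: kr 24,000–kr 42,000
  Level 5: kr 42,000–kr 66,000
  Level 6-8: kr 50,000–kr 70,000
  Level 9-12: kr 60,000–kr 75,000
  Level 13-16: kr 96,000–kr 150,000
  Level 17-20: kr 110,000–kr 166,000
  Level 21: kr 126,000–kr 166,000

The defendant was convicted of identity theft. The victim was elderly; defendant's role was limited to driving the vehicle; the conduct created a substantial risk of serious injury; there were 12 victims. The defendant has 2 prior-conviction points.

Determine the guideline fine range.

kr 110,000–kr 166,000

Base offense level for identity theft: 14.
§1 applies: 14 − 2 = 12.
§3 applies (level before this adjustment is 12 < 17, so +1): 12 + 1 = 13.
§4 applies (level before this adjustment is 13 < 17, so +1): 13 + 1 = 14.
§5 applies: 14 + 3 = 17.
Final offense level: 17.
Level 17 falls in the 17-20 band.
Fine table: Level 17-20 → kr 110,000–kr 166,000.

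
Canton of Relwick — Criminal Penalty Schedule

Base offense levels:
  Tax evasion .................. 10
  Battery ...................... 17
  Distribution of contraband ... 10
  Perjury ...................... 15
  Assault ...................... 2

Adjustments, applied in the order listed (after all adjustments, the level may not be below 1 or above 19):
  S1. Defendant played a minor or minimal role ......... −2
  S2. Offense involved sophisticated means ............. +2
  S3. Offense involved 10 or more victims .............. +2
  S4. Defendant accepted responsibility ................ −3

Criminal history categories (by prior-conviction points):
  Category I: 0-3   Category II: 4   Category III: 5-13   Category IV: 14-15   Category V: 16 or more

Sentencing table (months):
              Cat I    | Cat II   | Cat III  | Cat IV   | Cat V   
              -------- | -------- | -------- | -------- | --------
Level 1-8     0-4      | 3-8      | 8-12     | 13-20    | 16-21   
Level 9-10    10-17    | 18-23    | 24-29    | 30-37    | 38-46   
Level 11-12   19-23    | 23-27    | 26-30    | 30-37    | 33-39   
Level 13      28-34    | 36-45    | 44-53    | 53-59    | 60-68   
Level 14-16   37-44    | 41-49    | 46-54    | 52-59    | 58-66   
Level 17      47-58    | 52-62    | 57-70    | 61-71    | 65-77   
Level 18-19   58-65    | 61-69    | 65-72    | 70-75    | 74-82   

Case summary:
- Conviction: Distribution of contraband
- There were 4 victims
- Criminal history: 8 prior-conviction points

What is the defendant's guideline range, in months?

Base offense level for distribution of contraband: 10.
Final offense level: 10.
Criminal history: 8 prior points → Category III (5-13).
Level 10 falls in the 9-10 band.
Grid: Level 9-10 × Category III = 24-29 months.

24-29 months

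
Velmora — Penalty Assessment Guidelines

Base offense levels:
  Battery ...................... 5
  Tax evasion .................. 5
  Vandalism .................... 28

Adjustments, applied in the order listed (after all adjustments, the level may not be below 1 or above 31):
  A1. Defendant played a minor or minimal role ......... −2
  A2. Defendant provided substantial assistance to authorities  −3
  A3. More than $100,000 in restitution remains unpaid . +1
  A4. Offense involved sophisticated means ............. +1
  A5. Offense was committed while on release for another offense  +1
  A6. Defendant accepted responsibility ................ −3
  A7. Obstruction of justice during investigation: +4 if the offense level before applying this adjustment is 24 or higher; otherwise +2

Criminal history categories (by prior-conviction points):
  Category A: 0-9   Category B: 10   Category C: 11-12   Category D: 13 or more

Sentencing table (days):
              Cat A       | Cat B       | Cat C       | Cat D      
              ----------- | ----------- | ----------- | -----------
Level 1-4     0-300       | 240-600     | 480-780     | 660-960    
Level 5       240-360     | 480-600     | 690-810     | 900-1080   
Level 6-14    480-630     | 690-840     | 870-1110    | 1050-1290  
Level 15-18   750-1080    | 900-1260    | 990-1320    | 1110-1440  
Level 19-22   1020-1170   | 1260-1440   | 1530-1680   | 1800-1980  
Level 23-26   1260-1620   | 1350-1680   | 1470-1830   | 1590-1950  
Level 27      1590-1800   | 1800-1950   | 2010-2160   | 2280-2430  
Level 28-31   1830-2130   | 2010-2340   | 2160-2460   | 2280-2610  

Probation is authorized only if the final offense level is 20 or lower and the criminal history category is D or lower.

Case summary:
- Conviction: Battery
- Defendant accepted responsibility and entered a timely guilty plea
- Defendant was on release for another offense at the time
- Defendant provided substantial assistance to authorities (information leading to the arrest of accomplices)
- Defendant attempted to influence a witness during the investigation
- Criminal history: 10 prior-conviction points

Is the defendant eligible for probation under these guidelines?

Yes

Base offense level for battery: 5.
A1 does not apply.
A2 applies: 5 − 3 = 2.
A3 does not apply.
A5 applies: 2 + 1 = 3.
A6 applies: 3 − 3 = 0.
A7 applies (level before this adjustment is 0 < 24, so +2): 0 + 2 = 2.
Final offense level: 2.
Criminal history: 10 prior points → Category B (10).
Level 2 falls in the 1-4 band.
Grid: Level 1-4 × Category B = 240-600 days.
Probation check: level 2 ≤ 20 and category B ≤ D → eligible.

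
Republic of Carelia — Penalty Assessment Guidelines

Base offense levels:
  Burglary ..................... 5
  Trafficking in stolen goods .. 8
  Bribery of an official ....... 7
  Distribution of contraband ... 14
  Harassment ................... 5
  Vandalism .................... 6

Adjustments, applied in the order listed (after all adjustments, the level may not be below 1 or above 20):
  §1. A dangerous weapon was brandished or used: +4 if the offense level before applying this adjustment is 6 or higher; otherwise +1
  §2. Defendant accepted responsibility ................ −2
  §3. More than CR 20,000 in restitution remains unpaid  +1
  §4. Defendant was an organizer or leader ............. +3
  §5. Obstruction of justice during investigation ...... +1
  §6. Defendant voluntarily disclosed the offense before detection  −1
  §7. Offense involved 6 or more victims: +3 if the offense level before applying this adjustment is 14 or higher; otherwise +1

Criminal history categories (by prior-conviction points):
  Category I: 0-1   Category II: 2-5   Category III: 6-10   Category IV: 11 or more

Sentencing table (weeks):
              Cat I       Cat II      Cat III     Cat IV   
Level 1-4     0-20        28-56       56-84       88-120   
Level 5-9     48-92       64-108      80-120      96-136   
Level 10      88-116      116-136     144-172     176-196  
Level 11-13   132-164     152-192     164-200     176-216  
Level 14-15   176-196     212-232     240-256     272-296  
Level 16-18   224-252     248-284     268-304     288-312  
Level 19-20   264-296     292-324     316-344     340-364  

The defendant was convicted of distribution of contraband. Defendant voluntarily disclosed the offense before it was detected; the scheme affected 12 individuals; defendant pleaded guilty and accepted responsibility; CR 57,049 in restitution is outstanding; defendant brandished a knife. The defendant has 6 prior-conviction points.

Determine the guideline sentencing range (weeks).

Base offense level for distribution of contraband: 14.
§1 applies (level before this adjustment is 14 ≥ 6, so +4): 14 + 4 = 18.
§2 applies: 18 − 2 = 16.
§3 applies: 16 + 1 = 17.
§4 does not apply.
§6 applies: 17 − 1 = 16.
§7 applies (level before this adjustment is 16 ≥ 14, so +3): 16 + 3 = 19.
Final offense level: 19.
Criminal history: 6 prior points → Category III (6-10).
Level 19 falls in the 19-20 band.
Grid: Level 19-20 × Category III = 316-344 weeks.

316-344 weeks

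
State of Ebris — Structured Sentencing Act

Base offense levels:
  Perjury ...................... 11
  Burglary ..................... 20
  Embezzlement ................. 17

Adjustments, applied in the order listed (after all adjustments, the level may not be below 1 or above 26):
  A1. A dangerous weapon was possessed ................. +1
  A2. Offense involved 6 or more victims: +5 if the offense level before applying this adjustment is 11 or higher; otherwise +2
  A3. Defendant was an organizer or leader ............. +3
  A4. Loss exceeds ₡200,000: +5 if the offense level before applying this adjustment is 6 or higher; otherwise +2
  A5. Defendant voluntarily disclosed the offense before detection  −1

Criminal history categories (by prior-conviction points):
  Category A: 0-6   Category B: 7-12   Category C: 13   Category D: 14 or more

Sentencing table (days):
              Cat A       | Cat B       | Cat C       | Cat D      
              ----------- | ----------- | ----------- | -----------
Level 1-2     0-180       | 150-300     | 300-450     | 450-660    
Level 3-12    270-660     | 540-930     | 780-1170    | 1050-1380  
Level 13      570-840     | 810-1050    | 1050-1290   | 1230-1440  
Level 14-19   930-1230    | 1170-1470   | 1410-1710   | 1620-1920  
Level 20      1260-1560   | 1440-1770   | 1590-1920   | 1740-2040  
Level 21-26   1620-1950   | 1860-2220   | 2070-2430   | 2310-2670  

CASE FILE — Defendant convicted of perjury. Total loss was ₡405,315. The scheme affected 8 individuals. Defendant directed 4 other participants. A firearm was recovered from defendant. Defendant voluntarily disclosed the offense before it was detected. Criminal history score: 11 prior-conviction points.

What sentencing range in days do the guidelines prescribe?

Base offense level for perjury: 11.
A1 applies: 11 + 1 = 12.
A2 applies (level before this adjustment is 12 ≥ 11, so +5): 12 + 5 = 17.
A3 applies: 17 + 3 = 20.
A4 applies (level before this adjustment is 20 ≥ 6, so +5): 20 + 5 = 25.
A5 applies: 25 − 1 = 24.
Final offense level: 24.
Criminal history: 11 prior points → Category B (7-12).
Level 24 falls in the 21-26 band.
Grid: Level 21-26 × Category B = 1860-2220 days.

1860-2220 days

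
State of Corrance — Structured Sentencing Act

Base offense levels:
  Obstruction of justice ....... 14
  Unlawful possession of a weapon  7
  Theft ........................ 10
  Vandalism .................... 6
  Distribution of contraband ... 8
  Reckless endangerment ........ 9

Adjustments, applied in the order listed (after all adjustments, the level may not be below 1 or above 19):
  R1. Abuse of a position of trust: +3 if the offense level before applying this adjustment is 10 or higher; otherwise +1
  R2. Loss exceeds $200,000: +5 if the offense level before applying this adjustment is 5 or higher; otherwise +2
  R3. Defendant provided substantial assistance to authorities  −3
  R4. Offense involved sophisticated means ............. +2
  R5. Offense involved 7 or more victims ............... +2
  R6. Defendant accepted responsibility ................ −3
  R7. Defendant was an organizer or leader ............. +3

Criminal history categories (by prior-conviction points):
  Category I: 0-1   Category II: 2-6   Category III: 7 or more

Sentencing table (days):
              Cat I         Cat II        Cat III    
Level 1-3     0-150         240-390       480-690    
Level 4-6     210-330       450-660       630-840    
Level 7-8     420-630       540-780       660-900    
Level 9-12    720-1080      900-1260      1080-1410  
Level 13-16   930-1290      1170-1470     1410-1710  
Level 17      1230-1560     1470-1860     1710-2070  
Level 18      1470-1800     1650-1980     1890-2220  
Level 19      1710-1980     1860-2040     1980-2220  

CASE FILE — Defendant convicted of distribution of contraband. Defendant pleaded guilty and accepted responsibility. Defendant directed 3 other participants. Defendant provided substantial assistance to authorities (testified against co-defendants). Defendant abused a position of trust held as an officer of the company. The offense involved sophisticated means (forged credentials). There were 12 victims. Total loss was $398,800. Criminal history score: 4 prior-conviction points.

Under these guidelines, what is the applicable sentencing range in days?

1170-1470 days

Base offense level for distribution of contraband: 8.
R1 applies (level before this adjustment is 8 < 10, so +1): 8 + 1 = 9.
R2 applies (level before this adjustment is 9 ≥ 5, so +5): 9 + 5 = 14.
R3 applies: 14 − 3 = 11.
R4 applies: 11 + 2 = 13.
R5 applies: 13 + 2 = 15.
R6 applies: 15 − 3 = 12.
R7 applies: 12 + 3 = 15.
Final offense level: 15.
Criminal history: 4 prior points → Category II (2-6).
Level 15 falls in the 13-16 band.
Grid: Level 13-16 × Category II = 1170-1470 days.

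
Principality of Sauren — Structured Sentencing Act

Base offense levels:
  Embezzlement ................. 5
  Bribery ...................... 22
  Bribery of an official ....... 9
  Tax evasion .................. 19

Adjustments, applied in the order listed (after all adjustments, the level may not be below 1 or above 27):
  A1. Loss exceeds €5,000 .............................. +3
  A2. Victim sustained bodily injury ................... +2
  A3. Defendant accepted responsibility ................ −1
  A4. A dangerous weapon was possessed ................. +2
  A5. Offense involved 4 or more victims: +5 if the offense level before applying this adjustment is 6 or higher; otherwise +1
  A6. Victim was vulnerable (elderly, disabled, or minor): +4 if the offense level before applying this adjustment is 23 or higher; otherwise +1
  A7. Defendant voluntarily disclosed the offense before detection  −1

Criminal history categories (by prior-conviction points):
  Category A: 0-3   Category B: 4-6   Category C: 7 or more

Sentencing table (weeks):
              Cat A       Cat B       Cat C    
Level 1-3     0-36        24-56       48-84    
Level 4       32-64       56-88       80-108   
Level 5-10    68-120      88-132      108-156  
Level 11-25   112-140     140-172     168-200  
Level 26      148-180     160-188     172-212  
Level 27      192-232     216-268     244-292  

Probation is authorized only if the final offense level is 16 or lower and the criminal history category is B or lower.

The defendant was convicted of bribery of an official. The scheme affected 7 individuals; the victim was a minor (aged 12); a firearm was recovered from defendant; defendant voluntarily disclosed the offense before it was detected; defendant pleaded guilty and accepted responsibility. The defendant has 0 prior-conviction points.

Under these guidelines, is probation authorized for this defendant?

Yes

Base offense level for bribery of an official: 9.
A3 applies: 9 − 1 = 8.
A4 applies: 8 + 2 = 10.
A5 applies (level before this adjustment is 10 ≥ 6, so +5): 10 + 5 = 15.
A6 applies (level before this adjustment is 15 < 23, so +1): 15 + 1 = 16.
A7 applies: 16 − 1 = 15.
Final offense level: 15.
Criminal history: 0 prior points → Category A (0-3).
Level 15 falls in the 11-25 band.
Grid: Level 11-25 × Category A = 112-140 weeks.
Probation check: level 15 ≤ 16 and category A ≤ B → eligible.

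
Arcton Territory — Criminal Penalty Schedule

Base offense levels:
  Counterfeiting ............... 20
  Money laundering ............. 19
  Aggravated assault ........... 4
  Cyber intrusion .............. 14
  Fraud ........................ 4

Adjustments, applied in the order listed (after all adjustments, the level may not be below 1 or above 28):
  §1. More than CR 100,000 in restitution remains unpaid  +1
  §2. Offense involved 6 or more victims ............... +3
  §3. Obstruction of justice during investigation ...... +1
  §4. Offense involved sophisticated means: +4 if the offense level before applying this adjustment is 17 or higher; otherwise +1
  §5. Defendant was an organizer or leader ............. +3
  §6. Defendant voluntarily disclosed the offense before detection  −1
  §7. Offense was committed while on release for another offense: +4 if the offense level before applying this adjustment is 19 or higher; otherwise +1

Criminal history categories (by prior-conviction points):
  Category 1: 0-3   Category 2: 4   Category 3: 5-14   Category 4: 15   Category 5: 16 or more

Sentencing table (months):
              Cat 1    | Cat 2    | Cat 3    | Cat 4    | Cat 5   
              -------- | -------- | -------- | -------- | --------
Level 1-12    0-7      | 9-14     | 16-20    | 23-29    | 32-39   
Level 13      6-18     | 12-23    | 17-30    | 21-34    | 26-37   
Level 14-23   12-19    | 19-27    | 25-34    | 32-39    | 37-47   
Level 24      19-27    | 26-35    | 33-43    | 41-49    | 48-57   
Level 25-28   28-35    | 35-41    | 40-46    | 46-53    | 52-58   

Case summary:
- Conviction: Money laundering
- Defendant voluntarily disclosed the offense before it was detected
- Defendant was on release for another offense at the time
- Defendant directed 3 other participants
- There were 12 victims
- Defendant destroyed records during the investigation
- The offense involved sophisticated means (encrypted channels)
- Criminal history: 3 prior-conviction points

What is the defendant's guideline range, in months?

28-35 months

Base offense level for money laundering: 19.
§1 does not apply.
§2 applies: 19 + 3 = 22.
§3 applies: 22 + 1 = 23.
§4 applies (level before this adjustment is 23 ≥ 17, so +4): 23 + 4 = 27.
§5 applies: 27 + 3 = 30.
§6 applies: 30 − 1 = 29.
§7 applies (level before this adjustment is 29 ≥ 19, so +4): 29 + 4 = 33.
Level 33 exceeds the maximum of 28; capped at 28.
Final offense level: 28.
Criminal history: 3 prior points → Category 1 (0-3).
Level 28 falls in the 25-28 band.
Grid: Level 25-28 × Category 1 = 28-35 months.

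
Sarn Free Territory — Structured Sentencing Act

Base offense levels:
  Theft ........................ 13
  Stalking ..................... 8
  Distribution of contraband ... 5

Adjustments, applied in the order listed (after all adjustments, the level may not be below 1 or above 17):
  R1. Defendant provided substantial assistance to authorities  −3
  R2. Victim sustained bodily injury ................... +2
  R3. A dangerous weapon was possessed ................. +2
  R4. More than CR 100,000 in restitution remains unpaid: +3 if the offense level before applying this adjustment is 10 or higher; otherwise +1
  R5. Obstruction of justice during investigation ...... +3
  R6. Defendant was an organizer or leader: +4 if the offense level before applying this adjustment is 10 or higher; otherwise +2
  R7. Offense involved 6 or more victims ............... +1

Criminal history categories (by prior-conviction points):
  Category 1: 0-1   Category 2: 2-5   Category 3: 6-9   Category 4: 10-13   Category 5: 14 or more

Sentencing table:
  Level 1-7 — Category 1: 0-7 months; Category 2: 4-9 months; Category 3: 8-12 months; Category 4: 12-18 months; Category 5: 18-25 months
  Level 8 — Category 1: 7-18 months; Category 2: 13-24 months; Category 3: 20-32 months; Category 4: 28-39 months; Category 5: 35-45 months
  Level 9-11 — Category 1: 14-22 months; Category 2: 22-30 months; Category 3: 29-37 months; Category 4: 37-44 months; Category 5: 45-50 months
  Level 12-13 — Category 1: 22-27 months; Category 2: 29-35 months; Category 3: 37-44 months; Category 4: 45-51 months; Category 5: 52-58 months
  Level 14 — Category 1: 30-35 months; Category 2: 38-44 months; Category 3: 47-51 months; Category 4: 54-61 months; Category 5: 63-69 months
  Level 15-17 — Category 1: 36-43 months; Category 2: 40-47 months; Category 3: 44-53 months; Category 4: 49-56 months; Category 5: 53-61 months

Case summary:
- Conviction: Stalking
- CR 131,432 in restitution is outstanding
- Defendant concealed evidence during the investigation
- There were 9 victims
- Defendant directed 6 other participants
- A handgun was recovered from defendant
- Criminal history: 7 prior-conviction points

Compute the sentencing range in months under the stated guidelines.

44-53 months

Base offense level for stalking: 8.
R1 does not apply.
R2 does not apply.
R3 applies: 8 + 2 = 10.
R4 applies (level before this adjustment is 10 ≥ 10, so +3): 10 + 3 = 13.
R5 applies: 13 + 3 = 16.
R6 applies (level before this adjustment is 16 ≥ 10, so +4): 16 + 4 = 20.
R7 applies: 20 + 1 = 21.
Level 21 exceeds the maximum of 17; capped at 17.
Final offense level: 17.
Criminal history: 7 prior points → Category 3 (6-9).
Level 17 falls in the 15-17 band.
Grid: Level 15-17 × Category 3 = 44-53 months.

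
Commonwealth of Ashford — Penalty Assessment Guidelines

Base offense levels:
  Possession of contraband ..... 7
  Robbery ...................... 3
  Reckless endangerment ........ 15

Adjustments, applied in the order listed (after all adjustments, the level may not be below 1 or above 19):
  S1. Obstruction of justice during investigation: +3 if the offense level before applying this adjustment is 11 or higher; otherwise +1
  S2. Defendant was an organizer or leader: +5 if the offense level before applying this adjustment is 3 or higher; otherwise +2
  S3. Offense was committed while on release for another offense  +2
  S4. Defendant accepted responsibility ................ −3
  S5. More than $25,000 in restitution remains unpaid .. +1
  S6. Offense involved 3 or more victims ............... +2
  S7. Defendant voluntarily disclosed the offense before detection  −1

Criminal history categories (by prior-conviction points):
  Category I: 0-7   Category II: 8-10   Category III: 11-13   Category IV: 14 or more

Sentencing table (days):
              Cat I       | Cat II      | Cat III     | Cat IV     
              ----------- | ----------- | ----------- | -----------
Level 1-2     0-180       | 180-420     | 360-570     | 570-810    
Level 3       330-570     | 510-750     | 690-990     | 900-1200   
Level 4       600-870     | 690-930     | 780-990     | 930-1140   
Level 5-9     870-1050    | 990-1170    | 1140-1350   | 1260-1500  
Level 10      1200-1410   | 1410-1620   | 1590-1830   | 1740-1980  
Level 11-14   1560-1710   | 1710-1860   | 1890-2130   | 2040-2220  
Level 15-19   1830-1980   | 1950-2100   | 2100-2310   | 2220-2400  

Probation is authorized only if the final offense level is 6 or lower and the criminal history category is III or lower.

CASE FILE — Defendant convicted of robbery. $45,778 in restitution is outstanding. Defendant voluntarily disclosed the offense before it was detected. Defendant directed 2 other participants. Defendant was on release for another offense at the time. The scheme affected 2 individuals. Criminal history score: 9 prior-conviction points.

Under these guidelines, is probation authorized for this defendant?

No

Base offense level for robbery: 3.
S2 applies (level before this adjustment is 3 ≥ 3, so +5): 3 + 5 = 8.
S3 applies: 8 + 2 = 10.
S4 does not apply.
S5 applies: 10 + 1 = 11.
S7 applies: 11 − 1 = 10.
Final offense level: 10.
Criminal history: 9 prior points → Category II (8-10).
Level 10 falls in the 10 band.
Grid: Level 10 × Category II = 1410-1620 days.
Probation check: level 10 > 6 and category II ≤ III → not eligible.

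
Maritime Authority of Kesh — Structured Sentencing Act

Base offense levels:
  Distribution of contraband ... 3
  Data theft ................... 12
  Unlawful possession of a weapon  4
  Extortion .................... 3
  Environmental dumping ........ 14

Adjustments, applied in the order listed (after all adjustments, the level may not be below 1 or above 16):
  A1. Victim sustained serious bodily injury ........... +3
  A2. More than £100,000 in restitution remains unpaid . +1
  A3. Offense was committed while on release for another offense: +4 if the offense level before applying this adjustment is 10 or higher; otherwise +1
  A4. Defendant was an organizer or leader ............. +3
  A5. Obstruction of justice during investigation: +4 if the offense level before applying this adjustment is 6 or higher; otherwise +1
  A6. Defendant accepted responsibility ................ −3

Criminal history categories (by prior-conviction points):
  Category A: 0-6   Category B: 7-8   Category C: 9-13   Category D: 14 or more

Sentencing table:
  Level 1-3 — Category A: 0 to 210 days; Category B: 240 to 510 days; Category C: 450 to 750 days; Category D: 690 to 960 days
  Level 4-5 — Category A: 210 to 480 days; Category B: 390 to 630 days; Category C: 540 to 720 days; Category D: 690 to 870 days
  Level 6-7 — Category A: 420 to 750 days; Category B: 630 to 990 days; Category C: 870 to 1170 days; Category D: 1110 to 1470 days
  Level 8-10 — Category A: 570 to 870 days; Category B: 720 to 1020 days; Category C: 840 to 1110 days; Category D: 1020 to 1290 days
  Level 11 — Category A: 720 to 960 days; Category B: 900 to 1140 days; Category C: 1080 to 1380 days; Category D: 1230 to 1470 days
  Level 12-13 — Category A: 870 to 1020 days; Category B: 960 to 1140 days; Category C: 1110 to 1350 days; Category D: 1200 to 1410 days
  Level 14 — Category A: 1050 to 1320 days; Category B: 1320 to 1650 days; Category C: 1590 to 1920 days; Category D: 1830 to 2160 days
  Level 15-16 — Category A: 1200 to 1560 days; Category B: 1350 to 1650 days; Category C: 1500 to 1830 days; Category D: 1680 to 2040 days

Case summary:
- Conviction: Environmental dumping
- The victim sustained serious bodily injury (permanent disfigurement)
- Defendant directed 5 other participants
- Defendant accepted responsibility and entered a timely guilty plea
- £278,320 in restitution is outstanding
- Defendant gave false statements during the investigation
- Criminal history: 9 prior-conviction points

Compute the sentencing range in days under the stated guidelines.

Base offense level for environmental dumping: 14.
A1 applies: 14 + 3 = 17.
A2 applies: 17 + 1 = 18.
A3 does not apply.
A4 applies: 18 + 3 = 21.
A5 applies (level before this adjustment is 21 ≥ 6, so +4): 21 + 4 = 25.
A6 applies: 25 − 3 = 22.
Level 22 exceeds the maximum of 16; capped at 16.
Final offense level: 16.
Criminal history: 9 prior points → Category C (9-13).
Level 16 falls in the 15-16 band.
Grid: Level 15-16 × Category C = 1500-1830 days.

1500-1830 days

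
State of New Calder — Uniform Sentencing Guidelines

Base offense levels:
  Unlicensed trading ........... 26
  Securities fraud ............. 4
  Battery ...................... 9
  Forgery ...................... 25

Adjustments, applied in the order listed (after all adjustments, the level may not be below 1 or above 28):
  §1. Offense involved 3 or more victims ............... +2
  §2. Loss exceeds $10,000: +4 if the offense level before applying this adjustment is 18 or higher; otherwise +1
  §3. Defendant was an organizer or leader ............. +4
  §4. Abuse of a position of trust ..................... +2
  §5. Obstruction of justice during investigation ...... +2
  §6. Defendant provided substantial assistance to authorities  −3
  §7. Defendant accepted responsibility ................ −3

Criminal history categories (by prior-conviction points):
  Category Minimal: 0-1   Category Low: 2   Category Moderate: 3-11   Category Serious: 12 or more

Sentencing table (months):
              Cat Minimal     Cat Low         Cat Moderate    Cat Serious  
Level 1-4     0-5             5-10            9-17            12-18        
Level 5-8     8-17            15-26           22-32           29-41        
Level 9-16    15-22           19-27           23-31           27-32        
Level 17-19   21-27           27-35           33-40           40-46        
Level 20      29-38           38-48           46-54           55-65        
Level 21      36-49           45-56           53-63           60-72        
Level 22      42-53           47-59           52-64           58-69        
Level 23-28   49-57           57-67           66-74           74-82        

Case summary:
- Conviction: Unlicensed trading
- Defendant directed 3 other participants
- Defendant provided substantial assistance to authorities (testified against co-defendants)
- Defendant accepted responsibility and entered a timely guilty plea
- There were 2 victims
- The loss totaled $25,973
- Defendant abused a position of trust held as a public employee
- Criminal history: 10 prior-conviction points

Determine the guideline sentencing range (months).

66-74 months

Base offense level for unlicensed trading: 26.
§2 applies (level before this adjustment is 26 ≥ 18, so +4): 26 + 4 = 30.
§3 applies: 30 + 4 = 34.
§4 applies: 34 + 2 = 36.
§5 does not apply.
§6 applies: 36 − 3 = 33.
§7 applies: 33 − 3 = 30.
Level 30 exceeds the maximum of 28; capped at 28.
Final offense level: 28.
Criminal history: 10 prior points → Category Moderate (3-11).
Level 28 falls in the 23-28 band.
Grid: Level 23-28 × Category Moderate = 66-74 months.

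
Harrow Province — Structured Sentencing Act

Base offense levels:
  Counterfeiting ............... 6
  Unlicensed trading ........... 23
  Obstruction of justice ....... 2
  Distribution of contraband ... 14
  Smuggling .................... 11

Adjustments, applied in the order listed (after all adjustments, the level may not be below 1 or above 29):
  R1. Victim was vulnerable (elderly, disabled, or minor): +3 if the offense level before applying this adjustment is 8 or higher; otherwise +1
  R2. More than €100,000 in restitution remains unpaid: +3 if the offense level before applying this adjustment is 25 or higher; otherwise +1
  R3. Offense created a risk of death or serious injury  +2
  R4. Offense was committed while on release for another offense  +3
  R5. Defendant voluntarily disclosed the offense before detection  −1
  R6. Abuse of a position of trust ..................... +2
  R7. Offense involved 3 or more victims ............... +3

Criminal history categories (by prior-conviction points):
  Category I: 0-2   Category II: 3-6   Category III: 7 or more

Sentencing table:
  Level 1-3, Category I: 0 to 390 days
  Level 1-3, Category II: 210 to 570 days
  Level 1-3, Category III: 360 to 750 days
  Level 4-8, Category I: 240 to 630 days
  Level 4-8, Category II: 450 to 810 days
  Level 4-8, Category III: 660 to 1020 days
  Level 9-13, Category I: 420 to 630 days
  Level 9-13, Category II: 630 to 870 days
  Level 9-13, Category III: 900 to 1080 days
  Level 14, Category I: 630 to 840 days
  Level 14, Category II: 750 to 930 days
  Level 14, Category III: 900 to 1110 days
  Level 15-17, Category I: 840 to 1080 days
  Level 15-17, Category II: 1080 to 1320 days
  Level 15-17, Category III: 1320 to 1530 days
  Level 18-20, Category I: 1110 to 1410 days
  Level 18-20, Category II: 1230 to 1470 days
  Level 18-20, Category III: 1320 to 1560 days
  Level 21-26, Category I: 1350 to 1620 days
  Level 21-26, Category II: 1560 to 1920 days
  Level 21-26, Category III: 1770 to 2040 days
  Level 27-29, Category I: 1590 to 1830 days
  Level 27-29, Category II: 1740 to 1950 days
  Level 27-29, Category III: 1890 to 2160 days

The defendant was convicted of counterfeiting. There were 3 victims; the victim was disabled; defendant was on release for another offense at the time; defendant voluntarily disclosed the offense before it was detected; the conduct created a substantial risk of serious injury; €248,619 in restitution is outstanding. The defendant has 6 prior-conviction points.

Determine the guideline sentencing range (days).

1080-1320 days

Base offense level for counterfeiting: 6.
R1 applies (level before this adjustment is 6 < 8, so +1): 6 + 1 = 7.
R2 applies (level before this adjustment is 7 < 25, so +1): 7 + 1 = 8.
R3 applies: 8 + 2 = 10.
R4 applies: 10 + 3 = 13.
R5 applies: 13 − 1 = 12.
R6 does not apply.
R7 applies: 12 + 3 = 15.
Final offense level: 15.
Criminal history: 6 prior points → Category II (3-6).
Level 15 falls in the 15-17 band.
Grid: Level 15-17 × Category II = 1080-1320 days.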